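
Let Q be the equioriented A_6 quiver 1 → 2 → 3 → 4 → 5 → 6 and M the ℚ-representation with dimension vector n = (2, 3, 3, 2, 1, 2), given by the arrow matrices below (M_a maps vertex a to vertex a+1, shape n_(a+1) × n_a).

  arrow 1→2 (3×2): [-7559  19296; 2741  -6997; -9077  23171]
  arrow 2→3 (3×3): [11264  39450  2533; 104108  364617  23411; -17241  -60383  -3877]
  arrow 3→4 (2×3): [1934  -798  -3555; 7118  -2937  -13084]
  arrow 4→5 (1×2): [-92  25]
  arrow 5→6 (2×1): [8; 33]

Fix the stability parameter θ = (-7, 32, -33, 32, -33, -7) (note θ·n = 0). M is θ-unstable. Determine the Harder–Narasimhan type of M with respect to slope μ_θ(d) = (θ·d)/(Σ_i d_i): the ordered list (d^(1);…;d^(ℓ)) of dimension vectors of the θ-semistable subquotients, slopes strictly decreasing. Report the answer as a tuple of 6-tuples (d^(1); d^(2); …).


Via rank(M_{q-1}∘⋯∘M_p): M ≅ I[1,4], I[1,6], I[2,3], I[6,6].
μ_θ-semistable layers: μ^(1)=32; μ^(2)=-1/2; μ^(3)=-9/5; μ^(4)=-7

((0, 0, 0, 1, 0, 0); (0, 2, 2, 0, 0, 0); (0, 1, 1, 1, 1, 1); (2, 0, 0, 0, 0, 1))


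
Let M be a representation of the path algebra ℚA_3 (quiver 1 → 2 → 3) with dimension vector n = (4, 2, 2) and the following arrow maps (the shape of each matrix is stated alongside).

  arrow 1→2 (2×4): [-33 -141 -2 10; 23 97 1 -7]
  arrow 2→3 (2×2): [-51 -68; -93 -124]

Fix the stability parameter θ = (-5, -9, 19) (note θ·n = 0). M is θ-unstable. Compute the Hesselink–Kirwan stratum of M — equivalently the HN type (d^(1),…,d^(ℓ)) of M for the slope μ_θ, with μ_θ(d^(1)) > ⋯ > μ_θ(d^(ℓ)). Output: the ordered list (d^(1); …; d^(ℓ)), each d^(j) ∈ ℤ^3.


Barcode: M ≅ I[1,1]^2, I[1,2], I[1,3], I[3,3]. HN layers by μ_θ (3 steps, strictly decreasing):
  μ^(1)=19; μ^(2)=-5; μ^(3)=-7

((0, 0, 2); (2, 0, 0); (2, 2, 0))


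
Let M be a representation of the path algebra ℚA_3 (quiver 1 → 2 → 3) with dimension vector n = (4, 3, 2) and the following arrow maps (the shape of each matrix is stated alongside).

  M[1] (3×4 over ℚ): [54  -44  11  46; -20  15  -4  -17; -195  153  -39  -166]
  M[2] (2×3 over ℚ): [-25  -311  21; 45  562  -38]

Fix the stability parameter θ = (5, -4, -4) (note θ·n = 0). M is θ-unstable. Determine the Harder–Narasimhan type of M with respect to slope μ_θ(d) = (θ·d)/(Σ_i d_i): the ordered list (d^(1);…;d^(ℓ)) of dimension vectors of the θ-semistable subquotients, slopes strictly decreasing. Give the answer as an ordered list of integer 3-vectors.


Via rank(M_{q-1}∘⋯∘M_p): M ≅ I[1,1], I[1,2], I[1,3]^2.
μ_θ-semistable layers: μ^(1)=5; μ^(2)=1/2; μ^(3)=-1

((1, 0, 0); (1, 1, 0); (2, 2, 2))


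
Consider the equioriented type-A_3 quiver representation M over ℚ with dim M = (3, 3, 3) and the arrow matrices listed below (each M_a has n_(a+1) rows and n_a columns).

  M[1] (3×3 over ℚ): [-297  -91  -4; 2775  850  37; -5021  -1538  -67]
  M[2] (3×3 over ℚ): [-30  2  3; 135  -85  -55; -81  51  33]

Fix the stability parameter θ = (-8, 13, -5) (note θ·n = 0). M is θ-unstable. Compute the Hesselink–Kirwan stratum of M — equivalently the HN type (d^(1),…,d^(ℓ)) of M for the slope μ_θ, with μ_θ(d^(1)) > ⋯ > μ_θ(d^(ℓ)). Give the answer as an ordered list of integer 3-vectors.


Via rank(M_{q-1}∘⋯∘M_p): M ≅ I[1,1], I[1,3]^2, I[2,2], I[3,3].
μ_θ-semistable layers: μ^(1)=13; μ^(2)=4; μ^(3)=-5; μ^(4)=-8

((0, 1, 0); (0, 2, 2); (0, 0, 1); (3, 0, 0))


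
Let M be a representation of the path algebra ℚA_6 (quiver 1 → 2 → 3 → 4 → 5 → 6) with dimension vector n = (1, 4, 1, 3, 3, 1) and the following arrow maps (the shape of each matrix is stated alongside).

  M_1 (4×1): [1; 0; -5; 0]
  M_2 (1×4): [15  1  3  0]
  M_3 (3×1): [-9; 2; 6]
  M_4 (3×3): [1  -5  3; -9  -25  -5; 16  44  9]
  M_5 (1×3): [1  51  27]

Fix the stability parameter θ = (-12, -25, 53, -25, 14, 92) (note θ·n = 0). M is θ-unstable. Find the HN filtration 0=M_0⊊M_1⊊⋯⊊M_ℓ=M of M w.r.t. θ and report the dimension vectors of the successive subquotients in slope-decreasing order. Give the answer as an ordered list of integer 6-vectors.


Via rank(M_{q-1}∘⋯∘M_p): M ≅ I[1,2], I[2,2]^2, I[2,6], I[4,5]^2.
μ_θ-semistable layers: μ^(1)=92; μ^(2)=14; μ^(3)=-37/2; μ^(4)=-25

((0, 0, 0, 0, 0, 1); (0, 0, 1, 1, 3, 0); (1, 1, 0, 0, 0, 0); (0, 3, 0, 2, 0, 0))


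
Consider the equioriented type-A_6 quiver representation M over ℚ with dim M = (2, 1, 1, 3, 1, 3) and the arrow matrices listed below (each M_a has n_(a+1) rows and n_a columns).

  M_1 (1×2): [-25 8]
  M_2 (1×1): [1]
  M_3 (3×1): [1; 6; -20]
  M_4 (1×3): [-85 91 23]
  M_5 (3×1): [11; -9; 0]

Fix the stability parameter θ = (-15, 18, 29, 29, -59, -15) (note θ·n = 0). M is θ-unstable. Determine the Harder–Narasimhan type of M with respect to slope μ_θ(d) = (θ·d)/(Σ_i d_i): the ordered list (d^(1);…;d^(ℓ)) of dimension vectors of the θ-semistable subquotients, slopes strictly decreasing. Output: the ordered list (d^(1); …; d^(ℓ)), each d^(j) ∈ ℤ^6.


Via rank(M_{q-1}∘⋯∘M_p): M ≅ I[1,1], I[1,6], I[4,4]^2, I[6,6]^2.
μ_θ-semistable layers: μ^(1)=29; μ^(2)=2/5; μ^(3)=-15

((0, 0, 0, 2, 0, 0); (0, 1, 1, 1, 1, 1); (2, 0, 0, 0, 0, 2))


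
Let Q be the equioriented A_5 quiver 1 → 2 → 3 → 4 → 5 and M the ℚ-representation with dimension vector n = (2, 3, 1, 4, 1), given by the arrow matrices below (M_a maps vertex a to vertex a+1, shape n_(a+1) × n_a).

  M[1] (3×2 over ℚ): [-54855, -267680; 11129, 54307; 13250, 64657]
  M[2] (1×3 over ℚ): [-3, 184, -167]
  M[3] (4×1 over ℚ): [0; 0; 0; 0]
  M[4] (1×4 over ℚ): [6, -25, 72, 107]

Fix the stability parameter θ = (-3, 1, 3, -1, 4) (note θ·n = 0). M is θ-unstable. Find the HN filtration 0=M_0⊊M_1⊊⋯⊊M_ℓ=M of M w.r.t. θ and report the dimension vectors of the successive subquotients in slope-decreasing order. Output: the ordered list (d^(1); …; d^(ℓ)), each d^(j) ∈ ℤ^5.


Via rank(M_{q-1}∘⋯∘M_p): M ≅ I[1,2], I[1,3], I[2,2], I[4,4]^3, I[4,5].
μ_θ-semistable layers: μ^(1)=4; μ^(2)=3; μ^(3)=1; μ^(4)=-1; μ^(5)=-3

((0, 0, 0, 0, 1); (0, 0, 1, 0, 0); (0, 3, 0, 0, 0); (0, 0, 0, 4, 0); (2, 0, 0, 0, 0))


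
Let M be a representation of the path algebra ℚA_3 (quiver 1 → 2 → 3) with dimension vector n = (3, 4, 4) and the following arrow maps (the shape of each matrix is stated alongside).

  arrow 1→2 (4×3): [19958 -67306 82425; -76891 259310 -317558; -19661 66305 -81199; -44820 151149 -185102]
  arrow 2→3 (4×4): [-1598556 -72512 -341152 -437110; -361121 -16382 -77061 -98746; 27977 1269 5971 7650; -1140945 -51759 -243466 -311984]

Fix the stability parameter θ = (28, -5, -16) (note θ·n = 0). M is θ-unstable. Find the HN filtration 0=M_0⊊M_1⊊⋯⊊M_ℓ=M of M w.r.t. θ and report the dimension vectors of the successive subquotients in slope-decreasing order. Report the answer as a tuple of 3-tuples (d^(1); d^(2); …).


Interval decomposition of M: I[1,3]^3, I[2,3].
HN type (ℓ=2): μ^(1)=7/3; μ^(2)=-21/2

((3, 3, 3); (0, 1, 1))


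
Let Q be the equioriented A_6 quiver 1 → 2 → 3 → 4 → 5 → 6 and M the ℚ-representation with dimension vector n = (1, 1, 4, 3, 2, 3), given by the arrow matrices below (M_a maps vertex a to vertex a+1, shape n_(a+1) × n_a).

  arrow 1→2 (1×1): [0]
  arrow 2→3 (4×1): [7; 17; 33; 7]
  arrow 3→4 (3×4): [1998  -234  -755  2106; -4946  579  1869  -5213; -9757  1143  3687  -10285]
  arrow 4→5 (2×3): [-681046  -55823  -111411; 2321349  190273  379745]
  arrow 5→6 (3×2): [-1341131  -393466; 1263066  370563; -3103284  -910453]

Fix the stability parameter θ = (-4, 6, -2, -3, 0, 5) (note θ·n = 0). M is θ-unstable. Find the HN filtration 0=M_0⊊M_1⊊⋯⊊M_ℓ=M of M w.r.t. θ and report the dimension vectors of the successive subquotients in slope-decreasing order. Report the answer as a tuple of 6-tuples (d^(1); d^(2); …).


Via rank(M_{q-1}∘⋯∘M_p): M ≅ I[1,1], I[2,6], I[3,3], I[3,4], I[3,6], I[6,6].
μ_θ-semistable layers: μ^(1)=5; μ^(2)=1/4; μ^(3)=0; μ^(4)=-2; μ^(5)=-5/2; μ^(6)=-4

((0, 0, 0, 0, 0, 3); (0, 1, 1, 1, 1, 0); (0, 0, 0, 0, 1, 0); (0, 0, 1, 0, 0, 0); (0, 0, 2, 2, 0, 0); (1, 0, 0, 0, 0, 0))


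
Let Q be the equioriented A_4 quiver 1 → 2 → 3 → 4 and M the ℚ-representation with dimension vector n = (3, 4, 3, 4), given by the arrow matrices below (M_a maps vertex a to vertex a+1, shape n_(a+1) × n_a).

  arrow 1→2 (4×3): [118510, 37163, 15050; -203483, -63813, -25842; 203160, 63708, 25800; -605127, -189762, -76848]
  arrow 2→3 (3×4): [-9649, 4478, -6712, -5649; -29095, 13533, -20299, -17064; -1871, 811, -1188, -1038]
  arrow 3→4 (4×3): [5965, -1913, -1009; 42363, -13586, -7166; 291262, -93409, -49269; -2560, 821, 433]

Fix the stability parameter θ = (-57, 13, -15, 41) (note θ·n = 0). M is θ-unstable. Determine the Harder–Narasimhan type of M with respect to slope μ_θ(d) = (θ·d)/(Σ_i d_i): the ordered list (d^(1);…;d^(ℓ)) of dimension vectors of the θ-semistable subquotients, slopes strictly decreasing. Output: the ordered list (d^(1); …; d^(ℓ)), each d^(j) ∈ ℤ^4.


Via rank(M_{q-1}∘⋯∘M_p): M ≅ I[1,1], I[1,3], I[1,4], I[2,2], I[2,4], I[4,4]^2.
μ_θ-semistable layers: μ^(1)=41; μ^(2)=13; μ^(3)=-1; μ^(4)=-57

((0, 0, 0, 4); (0, 1, 0, 0); (0, 3, 3, 0); (3, 0, 0, 0))


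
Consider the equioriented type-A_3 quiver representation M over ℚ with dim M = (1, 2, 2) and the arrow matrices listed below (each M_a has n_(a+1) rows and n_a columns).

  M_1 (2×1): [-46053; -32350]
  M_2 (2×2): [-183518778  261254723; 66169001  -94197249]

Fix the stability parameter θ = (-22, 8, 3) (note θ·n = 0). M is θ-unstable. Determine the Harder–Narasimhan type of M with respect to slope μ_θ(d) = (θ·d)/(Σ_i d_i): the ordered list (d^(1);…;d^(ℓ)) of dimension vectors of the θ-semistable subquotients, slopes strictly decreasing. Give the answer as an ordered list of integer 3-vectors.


Interval decomposition of M: I[1,3], I[2,3].
HN type (ℓ=2): μ^(1)=11/2; μ^(2)=-22

((0, 2, 2); (1, 0, 0))


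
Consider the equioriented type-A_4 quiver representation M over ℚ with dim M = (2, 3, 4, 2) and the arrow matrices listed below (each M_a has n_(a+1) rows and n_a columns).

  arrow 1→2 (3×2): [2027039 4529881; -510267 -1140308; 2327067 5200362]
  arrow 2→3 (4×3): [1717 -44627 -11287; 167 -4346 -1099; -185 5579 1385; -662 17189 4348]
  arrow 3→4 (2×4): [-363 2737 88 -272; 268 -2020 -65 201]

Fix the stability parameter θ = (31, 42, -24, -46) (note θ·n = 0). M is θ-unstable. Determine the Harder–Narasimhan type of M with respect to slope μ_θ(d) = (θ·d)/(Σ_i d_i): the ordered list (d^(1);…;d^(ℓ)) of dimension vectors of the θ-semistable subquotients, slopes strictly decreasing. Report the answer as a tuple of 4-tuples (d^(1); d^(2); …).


Interval decomposition of M: I[1,4]^2, I[2,3], I[3,3].
HN type (ℓ=3): μ^(1)=9; μ^(2)=3/4; μ^(3)=-24

((0, 1, 1, 0); (2, 2, 2, 2); (0, 0, 1, 0))


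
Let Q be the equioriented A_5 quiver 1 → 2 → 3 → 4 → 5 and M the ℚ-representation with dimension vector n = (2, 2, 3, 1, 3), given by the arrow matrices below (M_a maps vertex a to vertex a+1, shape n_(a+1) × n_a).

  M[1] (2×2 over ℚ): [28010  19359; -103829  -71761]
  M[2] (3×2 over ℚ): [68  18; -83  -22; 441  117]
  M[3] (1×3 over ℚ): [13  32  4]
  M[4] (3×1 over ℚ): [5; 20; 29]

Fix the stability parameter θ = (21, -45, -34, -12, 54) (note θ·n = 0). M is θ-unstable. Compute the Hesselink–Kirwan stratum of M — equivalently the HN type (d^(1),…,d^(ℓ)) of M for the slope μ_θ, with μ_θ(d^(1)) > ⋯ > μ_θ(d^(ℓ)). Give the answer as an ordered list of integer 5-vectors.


Interval decomposition of M: I[1,3], I[1,5], I[3,3], I[5,5]^2.
HN type (ℓ=4): μ^(1)=54; μ^(2)=-12; μ^(3)=-58/3; μ^(4)=-34

((0, 0, 0, 0, 3); (0, 0, 0, 1, 0); (2, 2, 2, 0, 0); (0, 0, 1, 0, 0))


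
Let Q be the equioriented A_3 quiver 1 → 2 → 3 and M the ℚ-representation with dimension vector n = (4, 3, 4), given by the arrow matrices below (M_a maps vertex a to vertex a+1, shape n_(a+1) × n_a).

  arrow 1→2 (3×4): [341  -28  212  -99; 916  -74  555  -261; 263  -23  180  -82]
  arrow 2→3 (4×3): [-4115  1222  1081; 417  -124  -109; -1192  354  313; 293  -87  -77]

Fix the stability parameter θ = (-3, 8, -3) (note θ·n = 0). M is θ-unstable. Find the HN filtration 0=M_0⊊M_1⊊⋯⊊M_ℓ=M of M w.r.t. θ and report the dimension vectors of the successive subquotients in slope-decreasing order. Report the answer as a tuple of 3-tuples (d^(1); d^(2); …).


Interval decomposition of M: I[1,1], I[1,3]^3, I[3,3].
HN type (ℓ=2): μ^(1)=5/2; μ^(2)=-3

((0, 3, 3); (4, 0, 1))


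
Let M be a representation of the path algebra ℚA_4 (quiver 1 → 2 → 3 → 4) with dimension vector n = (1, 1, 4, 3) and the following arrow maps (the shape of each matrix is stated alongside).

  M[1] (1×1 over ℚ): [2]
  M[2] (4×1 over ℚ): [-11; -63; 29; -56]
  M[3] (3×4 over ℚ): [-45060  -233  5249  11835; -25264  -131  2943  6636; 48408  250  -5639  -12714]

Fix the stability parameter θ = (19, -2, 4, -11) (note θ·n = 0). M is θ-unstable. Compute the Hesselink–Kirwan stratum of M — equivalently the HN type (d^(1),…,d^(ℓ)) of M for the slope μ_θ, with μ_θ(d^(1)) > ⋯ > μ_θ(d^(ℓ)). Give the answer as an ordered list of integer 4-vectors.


Interval decomposition of M: I[1,4], I[3,3], I[3,4]^2.
HN type (ℓ=3): μ^(1)=4; μ^(2)=5/2; μ^(3)=-7/2

((0, 0, 1, 0); (1, 1, 1, 1); (0, 0, 2, 2))


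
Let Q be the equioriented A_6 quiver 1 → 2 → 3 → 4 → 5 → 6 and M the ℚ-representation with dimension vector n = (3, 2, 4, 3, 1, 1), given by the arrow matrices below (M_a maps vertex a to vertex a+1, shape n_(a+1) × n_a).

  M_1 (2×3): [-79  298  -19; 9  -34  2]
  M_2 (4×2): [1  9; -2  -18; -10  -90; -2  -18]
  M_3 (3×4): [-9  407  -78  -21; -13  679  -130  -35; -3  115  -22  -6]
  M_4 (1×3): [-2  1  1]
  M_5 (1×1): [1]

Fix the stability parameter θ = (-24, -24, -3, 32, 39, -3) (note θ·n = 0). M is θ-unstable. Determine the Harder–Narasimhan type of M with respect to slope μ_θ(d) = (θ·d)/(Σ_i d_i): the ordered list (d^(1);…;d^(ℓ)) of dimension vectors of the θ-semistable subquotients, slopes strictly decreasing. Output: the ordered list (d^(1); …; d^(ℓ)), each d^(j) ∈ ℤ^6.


Via rank(M_{q-1}∘⋯∘M_p): M ≅ I[1,1], I[1,2], I[1,4], I[3,3], I[3,4], I[3,6].
μ_θ-semistable layers: μ^(1)=32; μ^(2)=68/3; μ^(3)=-3; μ^(4)=-24

((0, 0, 0, 2, 0, 0); (0, 0, 0, 1, 1, 1); (0, 0, 4, 0, 0, 0); (3, 2, 0, 0, 0, 0))


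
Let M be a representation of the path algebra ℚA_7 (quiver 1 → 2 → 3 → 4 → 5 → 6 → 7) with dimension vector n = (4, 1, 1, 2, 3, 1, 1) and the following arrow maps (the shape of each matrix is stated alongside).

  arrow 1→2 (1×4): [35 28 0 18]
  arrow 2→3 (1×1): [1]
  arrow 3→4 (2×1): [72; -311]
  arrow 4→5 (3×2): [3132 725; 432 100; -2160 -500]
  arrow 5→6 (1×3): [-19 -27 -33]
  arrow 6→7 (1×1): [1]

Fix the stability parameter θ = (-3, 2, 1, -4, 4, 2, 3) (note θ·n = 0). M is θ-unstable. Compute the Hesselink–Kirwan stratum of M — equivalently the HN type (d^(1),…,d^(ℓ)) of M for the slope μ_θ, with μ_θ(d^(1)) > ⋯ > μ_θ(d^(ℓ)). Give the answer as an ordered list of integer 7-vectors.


Via rank(M_{q-1}∘⋯∘M_p): M ≅ I[1,1]^3, I[1,7], I[4,4], I[5,5]^2.
μ_θ-semistable layers: μ^(1)=4; μ^(2)=3; μ^(3)=-1/3; μ^(4)=-3; μ^(5)=-4

((0, 0, 0, 0, 2, 0, 0); (0, 0, 0, 0, 1, 1, 1); (0, 1, 1, 1, 0, 0, 0); (4, 0, 0, 0, 0, 0, 0); (0, 0, 0, 1, 0, 0, 0))


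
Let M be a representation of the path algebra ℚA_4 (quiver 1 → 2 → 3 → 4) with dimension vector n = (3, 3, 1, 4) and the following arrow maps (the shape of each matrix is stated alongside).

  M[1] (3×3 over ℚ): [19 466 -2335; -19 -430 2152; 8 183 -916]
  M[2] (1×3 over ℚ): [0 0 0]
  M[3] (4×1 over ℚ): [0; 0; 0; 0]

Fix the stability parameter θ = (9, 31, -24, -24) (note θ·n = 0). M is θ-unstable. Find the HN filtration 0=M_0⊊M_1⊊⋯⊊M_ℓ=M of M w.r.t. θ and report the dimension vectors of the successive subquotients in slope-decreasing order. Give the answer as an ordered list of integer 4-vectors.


Via rank(M_{q-1}∘⋯∘M_p): M ≅ I[1,2]^3, I[3,3], I[4,4]^4.
μ_θ-semistable layers: μ^(1)=31; μ^(2)=9; μ^(3)=-24

((0, 3, 0, 0); (3, 0, 0, 0); (0, 0, 1, 4))


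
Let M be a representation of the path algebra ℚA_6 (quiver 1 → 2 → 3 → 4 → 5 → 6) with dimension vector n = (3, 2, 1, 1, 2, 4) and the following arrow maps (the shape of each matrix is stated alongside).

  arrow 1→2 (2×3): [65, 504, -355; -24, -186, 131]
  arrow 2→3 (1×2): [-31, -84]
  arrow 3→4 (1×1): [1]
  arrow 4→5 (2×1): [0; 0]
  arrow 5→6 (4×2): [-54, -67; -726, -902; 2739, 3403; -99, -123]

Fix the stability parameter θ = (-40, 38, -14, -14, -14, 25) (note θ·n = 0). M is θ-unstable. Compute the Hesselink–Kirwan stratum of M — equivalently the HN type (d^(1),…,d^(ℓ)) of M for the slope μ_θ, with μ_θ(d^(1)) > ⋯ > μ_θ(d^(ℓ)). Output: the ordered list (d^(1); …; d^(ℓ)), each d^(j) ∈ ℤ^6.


Interval decomposition of M: I[1,1], I[1,2], I[1,4], I[5,6]^2, I[6,6]^2.
HN type (ℓ=5): μ^(1)=38; μ^(2)=25; μ^(3)=10/3; μ^(4)=-14; μ^(5)=-40

((0, 1, 0, 0, 0, 0); (0, 0, 0, 0, 0, 4); (0, 1, 1, 1, 0, 0); (0, 0, 0, 0, 2, 0); (3, 0, 0, 0, 0, 0))


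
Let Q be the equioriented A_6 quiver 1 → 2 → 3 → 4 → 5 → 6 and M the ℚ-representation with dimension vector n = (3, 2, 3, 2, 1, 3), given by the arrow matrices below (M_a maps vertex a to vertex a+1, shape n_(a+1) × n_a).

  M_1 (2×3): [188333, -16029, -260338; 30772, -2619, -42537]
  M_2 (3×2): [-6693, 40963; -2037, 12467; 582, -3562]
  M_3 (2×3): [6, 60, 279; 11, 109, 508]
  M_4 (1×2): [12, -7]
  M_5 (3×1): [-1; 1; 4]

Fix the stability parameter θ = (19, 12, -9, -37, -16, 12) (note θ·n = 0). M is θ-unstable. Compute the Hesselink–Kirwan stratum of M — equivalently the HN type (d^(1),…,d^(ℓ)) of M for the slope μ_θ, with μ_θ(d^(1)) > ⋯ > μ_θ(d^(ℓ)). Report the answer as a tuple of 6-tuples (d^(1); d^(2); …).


Interval decomposition of M: I[1,1], I[1,2], I[1,3], I[3,4], I[3,6], I[6,6]^2.
HN type (ℓ=6): μ^(1)=19; μ^(2)=31/2; μ^(3)=12; μ^(4)=22/3; μ^(5)=-16; μ^(6)=-23

((1, 0, 0, 0, 0, 0); (1, 1, 0, 0, 0, 0); (0, 0, 0, 0, 0, 3); (1, 1, 1, 0, 0, 0); (0, 0, 0, 0, 1, 0); (0, 0, 2, 2, 0, 0))


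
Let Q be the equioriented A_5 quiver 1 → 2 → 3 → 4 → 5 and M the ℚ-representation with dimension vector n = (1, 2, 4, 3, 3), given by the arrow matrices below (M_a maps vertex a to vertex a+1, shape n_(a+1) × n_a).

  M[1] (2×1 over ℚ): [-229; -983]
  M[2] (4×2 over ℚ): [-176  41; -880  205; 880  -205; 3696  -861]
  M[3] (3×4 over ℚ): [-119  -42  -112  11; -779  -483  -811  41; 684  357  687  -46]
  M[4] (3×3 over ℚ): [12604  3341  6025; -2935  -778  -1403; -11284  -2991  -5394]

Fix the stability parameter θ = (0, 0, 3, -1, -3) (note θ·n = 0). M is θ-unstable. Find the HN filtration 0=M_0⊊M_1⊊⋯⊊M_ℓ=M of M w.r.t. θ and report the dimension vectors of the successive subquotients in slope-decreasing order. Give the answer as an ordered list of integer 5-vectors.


Barcode: M ≅ I[1,3], I[2,2], I[3,3], I[3,5]^2, I[4,5]. HN layers by μ_θ (4 steps, strictly decreasing):
  μ^(1)=3; μ^(2)=0; μ^(3)=-1/3; μ^(4)=-2

((0, 0, 2, 0, 0); (1, 2, 0, 0, 0); (0, 0, 2, 2, 2); (0, 0, 0, 1, 1))


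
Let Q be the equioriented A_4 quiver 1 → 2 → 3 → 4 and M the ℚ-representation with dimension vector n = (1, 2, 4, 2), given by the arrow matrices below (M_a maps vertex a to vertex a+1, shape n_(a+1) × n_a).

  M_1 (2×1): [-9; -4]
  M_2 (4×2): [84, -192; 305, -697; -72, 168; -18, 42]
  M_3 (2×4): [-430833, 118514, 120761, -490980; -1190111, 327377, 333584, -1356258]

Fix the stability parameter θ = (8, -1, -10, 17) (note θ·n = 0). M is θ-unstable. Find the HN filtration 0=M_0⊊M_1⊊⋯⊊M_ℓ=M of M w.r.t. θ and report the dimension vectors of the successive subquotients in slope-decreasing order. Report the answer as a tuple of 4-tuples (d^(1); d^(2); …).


Barcode: M ≅ I[1,4], I[2,4], I[3,3]^2. HN layers by μ_θ (4 steps, strictly decreasing):
  μ^(1)=17; μ^(2)=-1; μ^(3)=-11/2; μ^(4)=-10

((0, 0, 0, 2); (1, 1, 1, 0); (0, 1, 1, 0); (0, 0, 2, 0))


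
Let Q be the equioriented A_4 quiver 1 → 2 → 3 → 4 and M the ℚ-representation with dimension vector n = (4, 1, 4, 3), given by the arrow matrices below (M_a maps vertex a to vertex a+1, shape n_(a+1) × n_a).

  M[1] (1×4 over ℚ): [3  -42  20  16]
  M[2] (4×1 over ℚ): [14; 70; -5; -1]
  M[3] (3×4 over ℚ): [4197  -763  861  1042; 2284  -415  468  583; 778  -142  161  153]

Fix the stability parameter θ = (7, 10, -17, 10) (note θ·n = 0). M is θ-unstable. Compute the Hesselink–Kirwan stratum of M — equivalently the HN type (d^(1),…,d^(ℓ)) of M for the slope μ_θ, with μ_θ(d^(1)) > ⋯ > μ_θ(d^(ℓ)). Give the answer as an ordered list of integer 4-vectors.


Interval decomposition of M: I[1,1]^3, I[1,4], I[3,3], I[3,4]^2.
HN type (ℓ=4): μ^(1)=10; μ^(2)=7; μ^(3)=0; μ^(4)=-17

((0, 0, 0, 3); (3, 0, 0, 0); (1, 1, 1, 0); (0, 0, 3, 0))


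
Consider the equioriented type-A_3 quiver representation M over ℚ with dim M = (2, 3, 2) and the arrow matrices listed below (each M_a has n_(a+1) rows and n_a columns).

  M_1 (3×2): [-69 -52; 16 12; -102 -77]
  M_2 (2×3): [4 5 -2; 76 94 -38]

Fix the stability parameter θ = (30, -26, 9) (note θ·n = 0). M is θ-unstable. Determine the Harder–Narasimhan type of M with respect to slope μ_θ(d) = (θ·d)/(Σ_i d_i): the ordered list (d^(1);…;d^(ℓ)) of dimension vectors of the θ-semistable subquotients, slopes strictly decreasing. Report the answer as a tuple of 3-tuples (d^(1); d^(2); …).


Barcode: M ≅ I[1,2], I[1,3], I[2,3]. HN layers by μ_θ (3 steps, strictly decreasing):
  μ^(1)=9; μ^(2)=2; μ^(3)=-26

((0, 0, 2); (2, 2, 0); (0, 1, 0))


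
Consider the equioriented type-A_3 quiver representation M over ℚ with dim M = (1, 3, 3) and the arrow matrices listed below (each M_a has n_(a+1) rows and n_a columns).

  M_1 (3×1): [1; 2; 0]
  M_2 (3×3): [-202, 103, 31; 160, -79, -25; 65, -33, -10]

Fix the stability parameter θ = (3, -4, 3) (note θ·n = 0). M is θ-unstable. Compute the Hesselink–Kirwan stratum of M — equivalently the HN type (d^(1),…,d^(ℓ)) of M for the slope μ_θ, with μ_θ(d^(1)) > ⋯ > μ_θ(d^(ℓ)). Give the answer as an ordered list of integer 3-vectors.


Interval decomposition of M: I[1,3], I[2,2], I[2,3], I[3,3].
HN type (ℓ=3): μ^(1)=3; μ^(2)=-1/2; μ^(3)=-4

((0, 0, 3); (1, 1, 0); (0, 2, 0))


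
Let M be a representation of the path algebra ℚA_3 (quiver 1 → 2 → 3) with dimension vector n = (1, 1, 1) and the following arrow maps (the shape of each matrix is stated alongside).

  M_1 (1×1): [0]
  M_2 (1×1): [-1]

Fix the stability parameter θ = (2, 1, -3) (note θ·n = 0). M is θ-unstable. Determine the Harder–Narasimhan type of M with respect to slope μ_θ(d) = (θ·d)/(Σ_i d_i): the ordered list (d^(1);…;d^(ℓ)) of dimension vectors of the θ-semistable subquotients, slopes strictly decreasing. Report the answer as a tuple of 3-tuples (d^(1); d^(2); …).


Barcode: M ≅ I[1,1], I[2,3]. HN layers by μ_θ (2 steps, strictly decreasing):
  μ^(1)=2; μ^(2)=-1

((1, 0, 0); (0, 1, 1))


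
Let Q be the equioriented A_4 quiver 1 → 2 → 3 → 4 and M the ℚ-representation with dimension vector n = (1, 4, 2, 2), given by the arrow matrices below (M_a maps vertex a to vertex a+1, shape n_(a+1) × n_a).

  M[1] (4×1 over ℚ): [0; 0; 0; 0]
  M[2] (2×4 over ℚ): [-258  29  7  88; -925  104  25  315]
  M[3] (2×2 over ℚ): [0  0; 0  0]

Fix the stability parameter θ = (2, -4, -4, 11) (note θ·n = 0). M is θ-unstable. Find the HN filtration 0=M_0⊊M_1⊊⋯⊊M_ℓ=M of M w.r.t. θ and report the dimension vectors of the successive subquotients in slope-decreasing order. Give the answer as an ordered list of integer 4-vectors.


Interval decomposition of M: I[1,1], I[2,2]^2, I[2,3]^2, I[4,4]^2.
HN type (ℓ=3): μ^(1)=11; μ^(2)=2; μ^(3)=-4

((0, 0, 0, 2); (1, 0, 0, 0); (0, 4, 2, 0))


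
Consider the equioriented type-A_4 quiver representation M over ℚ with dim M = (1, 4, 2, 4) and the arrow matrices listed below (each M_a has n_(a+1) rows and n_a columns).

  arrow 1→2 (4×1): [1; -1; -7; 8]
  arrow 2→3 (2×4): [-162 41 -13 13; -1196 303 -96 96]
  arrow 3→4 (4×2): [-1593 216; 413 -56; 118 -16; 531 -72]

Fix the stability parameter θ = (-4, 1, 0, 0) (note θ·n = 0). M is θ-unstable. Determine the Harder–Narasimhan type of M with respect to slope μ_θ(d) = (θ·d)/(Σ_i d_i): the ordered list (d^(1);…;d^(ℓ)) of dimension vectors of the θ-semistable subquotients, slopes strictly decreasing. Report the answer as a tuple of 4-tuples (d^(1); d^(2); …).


Interval decomposition of M: I[1,3], I[2,2]^2, I[2,4], I[4,4]^3.
HN type (ℓ=5): μ^(1)=1; μ^(2)=1/2; μ^(3)=1/3; μ^(4)=0; μ^(5)=-4

((0, 2, 0, 0); (0, 1, 1, 0); (0, 1, 1, 1); (0, 0, 0, 3); (1, 0, 0, 0))


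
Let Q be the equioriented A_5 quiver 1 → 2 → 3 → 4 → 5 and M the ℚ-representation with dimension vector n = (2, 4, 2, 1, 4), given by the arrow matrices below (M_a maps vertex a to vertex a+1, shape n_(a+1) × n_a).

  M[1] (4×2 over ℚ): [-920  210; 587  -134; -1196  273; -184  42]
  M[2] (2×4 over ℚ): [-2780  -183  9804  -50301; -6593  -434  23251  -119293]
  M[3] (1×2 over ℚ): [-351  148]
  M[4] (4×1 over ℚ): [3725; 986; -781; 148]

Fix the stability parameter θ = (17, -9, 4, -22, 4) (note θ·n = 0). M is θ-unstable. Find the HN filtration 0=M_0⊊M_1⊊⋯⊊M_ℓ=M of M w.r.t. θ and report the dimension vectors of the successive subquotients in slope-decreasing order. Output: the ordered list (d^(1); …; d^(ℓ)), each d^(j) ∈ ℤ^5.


Barcode: M ≅ I[1,3], I[1,5], I[2,2]^2, I[5,5]^3. HN layers by μ_θ (3 steps, strictly decreasing):
  μ^(1)=4; μ^(2)=-5/2; μ^(3)=-9

((1, 1, 1, 0, 4); (1, 1, 1, 1, 0); (0, 2, 0, 0, 0))


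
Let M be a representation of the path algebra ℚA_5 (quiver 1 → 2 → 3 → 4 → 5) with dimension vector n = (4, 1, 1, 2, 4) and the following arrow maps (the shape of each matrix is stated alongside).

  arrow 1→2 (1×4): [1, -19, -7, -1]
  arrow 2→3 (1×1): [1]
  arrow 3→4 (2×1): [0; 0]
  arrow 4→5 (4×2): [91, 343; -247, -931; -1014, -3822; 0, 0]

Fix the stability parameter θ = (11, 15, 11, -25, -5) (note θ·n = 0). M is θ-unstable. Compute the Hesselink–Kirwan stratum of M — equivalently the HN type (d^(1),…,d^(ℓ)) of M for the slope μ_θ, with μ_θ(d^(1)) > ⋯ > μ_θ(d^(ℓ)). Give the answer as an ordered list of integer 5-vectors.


Barcode: M ≅ I[1,1]^3, I[1,3], I[4,4], I[4,5], I[5,5]^3. HN layers by μ_θ (4 steps, strictly decreasing):
  μ^(1)=13; μ^(2)=11; μ^(3)=-5; μ^(4)=-25

((0, 1, 1, 0, 0); (4, 0, 0, 0, 0); (0, 0, 0, 0, 4); (0, 0, 0, 2, 0))


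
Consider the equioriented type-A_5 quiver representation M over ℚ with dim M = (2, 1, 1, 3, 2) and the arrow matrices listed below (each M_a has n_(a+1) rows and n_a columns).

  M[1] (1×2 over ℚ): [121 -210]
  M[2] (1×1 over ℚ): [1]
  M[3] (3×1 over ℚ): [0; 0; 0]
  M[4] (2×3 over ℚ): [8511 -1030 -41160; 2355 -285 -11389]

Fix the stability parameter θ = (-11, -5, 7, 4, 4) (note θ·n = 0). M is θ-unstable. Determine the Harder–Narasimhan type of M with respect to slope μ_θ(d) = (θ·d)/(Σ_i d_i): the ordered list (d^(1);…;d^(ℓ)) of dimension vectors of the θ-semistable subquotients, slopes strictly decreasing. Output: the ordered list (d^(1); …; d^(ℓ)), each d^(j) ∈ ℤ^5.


Via rank(M_{q-1}∘⋯∘M_p): M ≅ I[1,1], I[1,3], I[4,4], I[4,5]^2.
μ_θ-semistable layers: μ^(1)=7; μ^(2)=4; μ^(3)=-5; μ^(4)=-11

((0, 0, 1, 0, 0); (0, 0, 0, 3, 2); (0, 1, 0, 0, 0); (2, 0, 0, 0, 0))


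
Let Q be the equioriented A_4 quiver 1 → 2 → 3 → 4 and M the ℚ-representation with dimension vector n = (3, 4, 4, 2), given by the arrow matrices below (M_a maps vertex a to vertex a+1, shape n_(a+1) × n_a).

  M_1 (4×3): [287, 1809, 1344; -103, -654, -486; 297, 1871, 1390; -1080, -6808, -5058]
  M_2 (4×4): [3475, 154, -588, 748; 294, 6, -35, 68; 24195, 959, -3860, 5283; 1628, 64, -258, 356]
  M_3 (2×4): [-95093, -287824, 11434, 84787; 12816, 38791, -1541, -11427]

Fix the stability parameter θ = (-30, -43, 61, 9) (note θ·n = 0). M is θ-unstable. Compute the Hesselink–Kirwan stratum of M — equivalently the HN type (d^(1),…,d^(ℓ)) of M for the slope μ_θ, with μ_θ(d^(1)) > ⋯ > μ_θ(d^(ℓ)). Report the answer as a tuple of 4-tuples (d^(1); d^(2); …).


Interval decomposition of M: I[1,3], I[1,4]^2, I[2,3].
HN type (ℓ=4): μ^(1)=61; μ^(2)=35; μ^(3)=-73/2; μ^(4)=-43

((0, 0, 2, 0); (0, 0, 2, 2); (3, 3, 0, 0); (0, 1, 0, 0))


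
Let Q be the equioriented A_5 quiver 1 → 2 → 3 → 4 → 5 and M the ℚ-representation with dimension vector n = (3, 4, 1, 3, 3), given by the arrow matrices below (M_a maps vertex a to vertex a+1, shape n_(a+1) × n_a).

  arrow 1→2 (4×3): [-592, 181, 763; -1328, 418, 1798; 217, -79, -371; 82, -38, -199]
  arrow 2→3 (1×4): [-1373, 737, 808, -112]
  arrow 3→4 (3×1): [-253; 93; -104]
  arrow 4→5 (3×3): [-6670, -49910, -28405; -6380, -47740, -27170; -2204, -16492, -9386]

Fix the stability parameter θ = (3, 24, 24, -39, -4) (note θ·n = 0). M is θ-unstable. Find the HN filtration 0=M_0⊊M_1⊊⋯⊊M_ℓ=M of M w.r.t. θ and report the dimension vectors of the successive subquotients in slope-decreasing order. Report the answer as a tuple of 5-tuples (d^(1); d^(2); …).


Via rank(M_{q-1}∘⋯∘M_p): M ≅ I[1,2]^2, I[1,4], I[2,2], I[4,4], I[4,5], I[5,5]^2.
μ_θ-semistable layers: μ^(1)=24; μ^(2)=3; μ^(3)=-4; μ^(4)=-39

((0, 3, 0, 0, 0); (3, 1, 1, 1, 0); (0, 0, 0, 0, 3); (0, 0, 0, 2, 0))


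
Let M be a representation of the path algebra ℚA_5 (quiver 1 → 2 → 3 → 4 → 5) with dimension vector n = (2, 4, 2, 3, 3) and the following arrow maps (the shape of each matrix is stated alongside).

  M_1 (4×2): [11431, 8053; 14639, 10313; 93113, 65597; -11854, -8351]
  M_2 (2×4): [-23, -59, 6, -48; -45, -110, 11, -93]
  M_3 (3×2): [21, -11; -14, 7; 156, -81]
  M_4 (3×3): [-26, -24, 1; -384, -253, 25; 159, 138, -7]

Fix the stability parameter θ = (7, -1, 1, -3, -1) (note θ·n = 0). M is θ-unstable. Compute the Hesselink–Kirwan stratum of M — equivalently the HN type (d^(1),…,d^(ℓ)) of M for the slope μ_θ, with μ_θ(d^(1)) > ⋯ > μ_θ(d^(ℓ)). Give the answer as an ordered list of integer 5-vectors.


Barcode: M ≅ I[1,2], I[1,5], I[2,2], I[2,5], I[4,5]. HN layers by μ_θ (4 steps, strictly decreasing):
  μ^(1)=3; μ^(2)=3/5; μ^(3)=-1; μ^(4)=-3

((1, 1, 0, 0, 0); (1, 1, 1, 1, 1); (0, 2, 1, 1, 2); (0, 0, 0, 1, 0))


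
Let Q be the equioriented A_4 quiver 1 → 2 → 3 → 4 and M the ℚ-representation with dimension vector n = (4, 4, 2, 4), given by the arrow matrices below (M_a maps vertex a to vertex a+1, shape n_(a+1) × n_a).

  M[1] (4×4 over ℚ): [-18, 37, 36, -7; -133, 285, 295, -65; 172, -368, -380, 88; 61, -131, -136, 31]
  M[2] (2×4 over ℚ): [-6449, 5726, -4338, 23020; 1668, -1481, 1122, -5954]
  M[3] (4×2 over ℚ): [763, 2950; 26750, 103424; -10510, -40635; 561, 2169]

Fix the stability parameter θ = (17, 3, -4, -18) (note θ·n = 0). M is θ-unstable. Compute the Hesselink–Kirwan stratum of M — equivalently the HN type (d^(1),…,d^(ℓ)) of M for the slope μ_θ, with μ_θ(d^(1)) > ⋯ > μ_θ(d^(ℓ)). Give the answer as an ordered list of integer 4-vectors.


Barcode: M ≅ I[1,1], I[1,2], I[1,4]^2, I[2,2], I[4,4]^2. HN layers by μ_θ (5 steps, strictly decreasing):
  μ^(1)=17; μ^(2)=10; μ^(3)=3; μ^(4)=-1/2; μ^(5)=-18

((1, 0, 0, 0); (1, 1, 0, 0); (0, 1, 0, 0); (2, 2, 2, 2); (0, 0, 0, 2))


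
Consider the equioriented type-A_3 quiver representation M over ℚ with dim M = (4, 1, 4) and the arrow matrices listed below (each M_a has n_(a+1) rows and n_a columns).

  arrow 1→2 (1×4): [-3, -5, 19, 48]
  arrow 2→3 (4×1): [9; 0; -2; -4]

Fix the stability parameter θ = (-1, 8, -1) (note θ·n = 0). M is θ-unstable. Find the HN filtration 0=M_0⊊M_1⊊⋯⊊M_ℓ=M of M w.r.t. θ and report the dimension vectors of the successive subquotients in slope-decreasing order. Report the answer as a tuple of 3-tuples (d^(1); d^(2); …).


Barcode: M ≅ I[1,1]^3, I[1,3], I[3,3]^3. HN layers by μ_θ (2 steps, strictly decreasing):
  μ^(1)=7/2; μ^(2)=-1

((0, 1, 1); (4, 0, 3))


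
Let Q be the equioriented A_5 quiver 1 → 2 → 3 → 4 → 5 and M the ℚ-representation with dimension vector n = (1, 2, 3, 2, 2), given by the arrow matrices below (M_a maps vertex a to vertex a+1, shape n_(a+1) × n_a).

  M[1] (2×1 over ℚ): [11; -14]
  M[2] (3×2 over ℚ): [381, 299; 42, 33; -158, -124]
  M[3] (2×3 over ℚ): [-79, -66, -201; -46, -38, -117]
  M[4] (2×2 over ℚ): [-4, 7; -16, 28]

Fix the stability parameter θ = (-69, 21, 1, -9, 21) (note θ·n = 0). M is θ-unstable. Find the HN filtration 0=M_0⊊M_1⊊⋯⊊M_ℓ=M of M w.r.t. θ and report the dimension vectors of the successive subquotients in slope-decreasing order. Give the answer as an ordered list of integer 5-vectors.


Via rank(M_{q-1}∘⋯∘M_p): M ≅ I[1,4], I[2,3], I[3,5], I[5,5].
μ_θ-semistable layers: μ^(1)=21; μ^(2)=11; μ^(3)=13/3; μ^(4)=-4; μ^(5)=-69

((0, 0, 0, 0, 2); (0, 1, 1, 0, 0); (0, 1, 1, 1, 0); (0, 0, 1, 1, 0); (1, 0, 0, 0, 0))


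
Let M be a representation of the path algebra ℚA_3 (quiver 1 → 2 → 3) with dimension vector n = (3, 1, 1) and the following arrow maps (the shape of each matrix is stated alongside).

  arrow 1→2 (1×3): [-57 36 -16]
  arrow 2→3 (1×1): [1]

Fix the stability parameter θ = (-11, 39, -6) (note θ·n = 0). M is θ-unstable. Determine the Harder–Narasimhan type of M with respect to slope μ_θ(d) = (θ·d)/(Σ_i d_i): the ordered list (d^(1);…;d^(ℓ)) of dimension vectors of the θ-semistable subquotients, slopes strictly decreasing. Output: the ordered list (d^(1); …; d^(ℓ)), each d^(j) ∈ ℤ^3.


Barcode: M ≅ I[1,1]^2, I[1,3]. HN layers by μ_θ (2 steps, strictly decreasing):
  μ^(1)=33/2; μ^(2)=-11

((0, 1, 1); (3, 0, 0))


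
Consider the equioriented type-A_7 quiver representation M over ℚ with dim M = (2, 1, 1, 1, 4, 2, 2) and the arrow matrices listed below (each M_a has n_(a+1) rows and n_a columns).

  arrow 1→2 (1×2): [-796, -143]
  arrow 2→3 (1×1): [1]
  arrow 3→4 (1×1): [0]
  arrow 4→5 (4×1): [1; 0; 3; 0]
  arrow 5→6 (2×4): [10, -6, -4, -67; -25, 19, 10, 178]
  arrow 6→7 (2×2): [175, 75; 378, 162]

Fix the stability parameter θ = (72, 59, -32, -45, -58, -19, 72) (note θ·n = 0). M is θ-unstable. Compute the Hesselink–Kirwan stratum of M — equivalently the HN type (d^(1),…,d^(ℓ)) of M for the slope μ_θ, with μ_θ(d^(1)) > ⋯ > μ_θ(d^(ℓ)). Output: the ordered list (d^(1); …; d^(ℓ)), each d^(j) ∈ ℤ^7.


Interval decomposition of M: I[1,1], I[1,3], I[4,7], I[5,5]^2, I[5,6], I[7,7].
HN type (ℓ=5): μ^(1)=72; μ^(2)=33; μ^(3)=-19; μ^(4)=-103/2; μ^(5)=-58

((1, 0, 0, 0, 0, 0, 2); (1, 1, 1, 0, 0, 0, 0); (0, 0, 0, 0, 0, 2, 0); (0, 0, 0, 1, 1, 0, 0); (0, 0, 0, 0, 3, 0, 0))


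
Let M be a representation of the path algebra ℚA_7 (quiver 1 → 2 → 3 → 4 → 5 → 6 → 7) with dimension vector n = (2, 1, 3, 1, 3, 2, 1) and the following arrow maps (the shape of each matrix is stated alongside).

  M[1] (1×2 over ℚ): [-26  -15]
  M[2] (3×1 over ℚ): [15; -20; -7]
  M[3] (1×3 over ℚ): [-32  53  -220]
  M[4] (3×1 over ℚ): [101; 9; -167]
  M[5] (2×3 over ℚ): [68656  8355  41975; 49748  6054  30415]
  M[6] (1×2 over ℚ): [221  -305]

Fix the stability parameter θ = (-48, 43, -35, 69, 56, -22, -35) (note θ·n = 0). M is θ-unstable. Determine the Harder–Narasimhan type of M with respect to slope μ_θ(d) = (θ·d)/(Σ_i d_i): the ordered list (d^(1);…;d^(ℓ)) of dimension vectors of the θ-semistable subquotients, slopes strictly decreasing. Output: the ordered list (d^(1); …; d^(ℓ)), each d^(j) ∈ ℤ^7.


Via rank(M_{q-1}∘⋯∘M_p): M ≅ I[1,1], I[1,3], I[3,3], I[3,7], I[5,5], I[5,6].
μ_θ-semistable layers: μ^(1)=56; μ^(2)=17; μ^(3)=4; μ^(4)=-35; μ^(5)=-48

((0, 0, 0, 0, 1, 0, 0); (0, 0, 0, 1, 2, 2, 1); (0, 1, 1, 0, 0, 0, 0); (0, 0, 2, 0, 0, 0, 0); (2, 0, 0, 0, 0, 0, 0))


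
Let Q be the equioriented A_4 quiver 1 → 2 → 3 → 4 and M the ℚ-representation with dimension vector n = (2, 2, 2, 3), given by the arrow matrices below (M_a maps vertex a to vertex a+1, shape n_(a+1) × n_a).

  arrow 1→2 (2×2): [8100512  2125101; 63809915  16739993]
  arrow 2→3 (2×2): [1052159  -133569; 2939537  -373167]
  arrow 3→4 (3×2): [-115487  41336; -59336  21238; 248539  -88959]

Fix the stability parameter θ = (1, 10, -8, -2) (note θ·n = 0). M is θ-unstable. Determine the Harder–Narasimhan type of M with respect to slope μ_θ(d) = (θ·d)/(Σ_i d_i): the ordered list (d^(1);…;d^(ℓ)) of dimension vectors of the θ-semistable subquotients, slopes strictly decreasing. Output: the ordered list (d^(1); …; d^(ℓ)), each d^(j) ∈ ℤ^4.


Interval decomposition of M: I[1,2], I[1,4], I[3,4], I[4,4].
HN type (ℓ=5): μ^(1)=10; μ^(2)=1; μ^(3)=1/4; μ^(4)=-2; μ^(5)=-8

((0, 1, 0, 0); (1, 0, 0, 0); (1, 1, 1, 1); (0, 0, 0, 2); (0, 0, 1, 0))


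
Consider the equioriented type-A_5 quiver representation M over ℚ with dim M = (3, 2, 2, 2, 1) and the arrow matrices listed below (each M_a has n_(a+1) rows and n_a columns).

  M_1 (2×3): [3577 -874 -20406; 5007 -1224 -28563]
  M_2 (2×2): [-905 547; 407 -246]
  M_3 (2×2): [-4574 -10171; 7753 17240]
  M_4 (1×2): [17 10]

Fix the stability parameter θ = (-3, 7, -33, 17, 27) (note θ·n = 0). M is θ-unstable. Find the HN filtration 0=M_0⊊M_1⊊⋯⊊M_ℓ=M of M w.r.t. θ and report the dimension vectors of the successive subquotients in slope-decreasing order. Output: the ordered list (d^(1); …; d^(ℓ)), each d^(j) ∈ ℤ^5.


Interval decomposition of M: I[1,1], I[1,4], I[1,5].
HN type (ℓ=4): μ^(1)=27; μ^(2)=17; μ^(3)=-3; μ^(4)=-29/3

((0, 0, 0, 0, 1); (0, 0, 0, 2, 0); (1, 0, 0, 0, 0); (2, 2, 2, 0, 0))


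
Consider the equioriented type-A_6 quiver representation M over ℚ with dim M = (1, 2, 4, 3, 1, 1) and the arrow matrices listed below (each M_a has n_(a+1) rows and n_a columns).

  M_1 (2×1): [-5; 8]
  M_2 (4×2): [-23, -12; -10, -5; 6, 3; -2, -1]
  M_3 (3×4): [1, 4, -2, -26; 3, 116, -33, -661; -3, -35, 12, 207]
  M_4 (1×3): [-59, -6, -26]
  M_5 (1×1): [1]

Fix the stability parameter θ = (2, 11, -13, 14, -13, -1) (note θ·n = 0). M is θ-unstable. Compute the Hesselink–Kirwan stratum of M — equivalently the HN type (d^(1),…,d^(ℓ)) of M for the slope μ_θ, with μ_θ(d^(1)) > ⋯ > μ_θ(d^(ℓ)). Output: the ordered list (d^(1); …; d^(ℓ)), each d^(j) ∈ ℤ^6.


Barcode: M ≅ I[1,6], I[2,4], I[3,3], I[3,4]. HN layers by μ_θ (4 steps, strictly decreasing):
  μ^(1)=14; μ^(2)=0; μ^(3)=-1; μ^(4)=-13

((0, 0, 0, 2, 0, 0); (1, 1, 1, 1, 1, 1); (0, 1, 1, 0, 0, 0); (0, 0, 2, 0, 0, 0))


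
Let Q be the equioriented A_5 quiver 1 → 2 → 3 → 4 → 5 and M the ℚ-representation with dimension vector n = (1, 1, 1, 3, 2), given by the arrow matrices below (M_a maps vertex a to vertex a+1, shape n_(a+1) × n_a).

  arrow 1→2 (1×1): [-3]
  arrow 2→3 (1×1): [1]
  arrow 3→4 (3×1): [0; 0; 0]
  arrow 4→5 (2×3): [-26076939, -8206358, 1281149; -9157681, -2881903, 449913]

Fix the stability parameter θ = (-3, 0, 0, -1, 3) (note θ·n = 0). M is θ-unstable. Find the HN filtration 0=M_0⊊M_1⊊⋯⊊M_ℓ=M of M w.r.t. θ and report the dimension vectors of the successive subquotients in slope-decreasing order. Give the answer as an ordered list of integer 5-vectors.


Barcode: M ≅ I[1,3], I[4,4], I[4,5]^2. HN layers by μ_θ (4 steps, strictly decreasing):
  μ^(1)=3; μ^(2)=0; μ^(3)=-1; μ^(4)=-3

((0, 0, 0, 0, 2); (0, 1, 1, 0, 0); (0, 0, 0, 3, 0); (1, 0, 0, 0, 0))
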